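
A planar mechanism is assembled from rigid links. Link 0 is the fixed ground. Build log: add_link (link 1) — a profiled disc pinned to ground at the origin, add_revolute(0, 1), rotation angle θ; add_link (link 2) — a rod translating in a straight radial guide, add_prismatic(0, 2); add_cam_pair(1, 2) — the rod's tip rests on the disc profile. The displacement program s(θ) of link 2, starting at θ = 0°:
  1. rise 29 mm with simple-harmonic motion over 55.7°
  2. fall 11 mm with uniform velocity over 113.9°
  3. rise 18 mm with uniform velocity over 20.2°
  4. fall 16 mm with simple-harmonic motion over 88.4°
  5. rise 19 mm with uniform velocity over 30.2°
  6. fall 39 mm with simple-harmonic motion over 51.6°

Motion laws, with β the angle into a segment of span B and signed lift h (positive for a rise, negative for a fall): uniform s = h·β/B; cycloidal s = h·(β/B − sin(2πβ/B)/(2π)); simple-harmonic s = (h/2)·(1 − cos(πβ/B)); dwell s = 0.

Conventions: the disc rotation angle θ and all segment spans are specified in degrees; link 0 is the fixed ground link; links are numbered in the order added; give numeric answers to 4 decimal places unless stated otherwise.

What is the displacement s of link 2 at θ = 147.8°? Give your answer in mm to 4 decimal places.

seg 1 [0°–55.7°] simple-harmonic, h=29: full span → s += 29 → s = 29.0000
seg 2 [55.7°–169.6°] uniform, h=-11: θ=147.8° here. β=92.1, B=113.9. -11·92.1/113.9 = -8.8946 → s = 20.1054

20.1054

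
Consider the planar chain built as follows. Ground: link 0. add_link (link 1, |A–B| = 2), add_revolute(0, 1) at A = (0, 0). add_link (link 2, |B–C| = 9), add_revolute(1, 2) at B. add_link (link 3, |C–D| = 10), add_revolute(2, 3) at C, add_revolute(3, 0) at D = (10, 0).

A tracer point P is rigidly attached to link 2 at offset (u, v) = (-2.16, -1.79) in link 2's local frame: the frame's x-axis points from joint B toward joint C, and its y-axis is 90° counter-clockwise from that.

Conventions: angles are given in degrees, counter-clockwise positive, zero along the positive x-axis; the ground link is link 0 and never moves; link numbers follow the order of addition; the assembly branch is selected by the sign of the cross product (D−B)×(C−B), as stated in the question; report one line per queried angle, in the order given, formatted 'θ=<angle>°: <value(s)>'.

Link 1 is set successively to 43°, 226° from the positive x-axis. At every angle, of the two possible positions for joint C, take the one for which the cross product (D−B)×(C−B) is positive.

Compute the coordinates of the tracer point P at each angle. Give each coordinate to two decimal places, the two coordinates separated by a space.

A=(0,0), D=(10.00,0)
θ=43°: B = A + 2.00·(cos43°, sin43°) = (1.4627, 1.3640)
θ=43°: |BD| = 8.6456
θ=43°: circle(B,9.00) ∩ circle(D,10.00): a=3.2240, h=8.4027
θ=43°:   candidates: C₊=(5.9720,9.1529) cross=72.647; C₋=(3.3206,-7.4422) cross=-72.647
θ=43°:   branch + wants cross > 0 → take C=(5.9720,9.1529) (cross=72.647)
θ=43°: ex = (C−B)/|BC| = (0.5010,0.8654); ey = (-0.8654,0.5010)
θ=43°: P = B + -2.16·ex + -1.79·ey = (1.9296,-1.4022)
θ=226°: B = A + 2.00·(cos226°, sin226°) = (-1.3893, -1.4387)
θ=226°: |BD| = 11.4798
θ=226°: circle(B,9.00) ∩ circle(D,10.00): a=4.9124, h=7.5411
θ=226°:   candidates: C₊=(2.5393,6.6586) cross=86.571; C₋=(4.4294,-8.3047) cross=-86.571
θ=226°:   branch + wants cross > 0 → take C=(2.5393,6.6586) (cross=86.571)
θ=226°: ex = (C−B)/|BC| = (0.4365,0.8997); ey = (-0.8997,0.4365)
θ=226°: P = B + -2.16·ex + -1.79·ey = (-0.7217,-4.1634)

θ=43°: 1.93 -1.40
θ=226°: -0.72 -4.16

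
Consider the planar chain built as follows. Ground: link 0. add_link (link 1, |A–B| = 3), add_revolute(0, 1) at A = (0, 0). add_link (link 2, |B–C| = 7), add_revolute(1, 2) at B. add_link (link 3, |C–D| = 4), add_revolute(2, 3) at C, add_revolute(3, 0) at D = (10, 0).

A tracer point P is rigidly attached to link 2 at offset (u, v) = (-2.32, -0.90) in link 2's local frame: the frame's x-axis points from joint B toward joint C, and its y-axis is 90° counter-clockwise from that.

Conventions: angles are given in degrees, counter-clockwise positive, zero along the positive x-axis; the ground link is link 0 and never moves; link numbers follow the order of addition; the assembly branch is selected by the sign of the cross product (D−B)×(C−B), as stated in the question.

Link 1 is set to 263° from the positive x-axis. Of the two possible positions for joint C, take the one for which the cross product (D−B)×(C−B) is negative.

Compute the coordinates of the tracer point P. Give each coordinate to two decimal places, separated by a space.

A=(0,0), D=(10.00,0)
B = A + 3.00·(cos263°, sin263°) = (-0.3656, -2.9776)
|BD| = 10.7848
circle(B,7.00) ∩ circle(D,4.00): a=6.9223, h=1.0398
  candidates: C₊=(6.0006,-0.0670) cross=11.215; C₋=(6.5748,-2.0658) cross=-11.215
  branch - wants cross < 0 → take C=(6.5748,-2.0658) (cross=-11.215)
ex = (C−B)/|BC| = (0.9915,0.1303); ey = (-0.1303,0.9915)
P = B + -2.32·ex + -0.90·ey = (-2.5486,-4.1722)

-2.55 -4.17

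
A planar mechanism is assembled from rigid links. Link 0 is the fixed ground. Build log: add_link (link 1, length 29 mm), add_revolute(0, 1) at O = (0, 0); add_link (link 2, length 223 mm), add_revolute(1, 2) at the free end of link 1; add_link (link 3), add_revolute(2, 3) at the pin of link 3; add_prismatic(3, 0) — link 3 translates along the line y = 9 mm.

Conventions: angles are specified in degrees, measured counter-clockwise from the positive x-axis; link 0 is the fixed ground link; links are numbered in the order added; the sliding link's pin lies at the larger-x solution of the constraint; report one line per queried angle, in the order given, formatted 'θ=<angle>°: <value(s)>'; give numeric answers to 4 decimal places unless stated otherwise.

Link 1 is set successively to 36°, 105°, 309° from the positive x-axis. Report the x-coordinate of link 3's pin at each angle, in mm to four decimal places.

geometry: r = 29 mm, L = 223 mm, e = 9 mm
θ=36°: crank pin P = (r cos θ, r sin θ) = (23.461493, 17.045772)
θ=36°: h = r sin θ − e = 17.045772 − 9 = 8.045772
θ=36°: x = r cos θ + √(L² − h²) = 23.461493 + 222.854808 = 246.316301
θ=105°: crank pin P = (r cos θ, r sin θ) = (-7.505752, 28.011849)
θ=105°: h = r sin θ − e = 28.011849 − 9 = 19.011849
θ=105°: x = r cos θ + √(L² − h²) = -7.505752 + 222.188095 = 214.682343
θ=309°: crank pin P = (r cos θ, r sin θ) = (18.250291, -22.537233)
θ=309°: h = r sin θ − e = -22.537233 − 9 = -31.537233
θ=309°: x = r cos θ + √(L² − h²) = 18.250291 + 220.758698 = 239.008990

θ=36°: 246.3163
θ=105°: 214.6823
θ=309°: 239.0090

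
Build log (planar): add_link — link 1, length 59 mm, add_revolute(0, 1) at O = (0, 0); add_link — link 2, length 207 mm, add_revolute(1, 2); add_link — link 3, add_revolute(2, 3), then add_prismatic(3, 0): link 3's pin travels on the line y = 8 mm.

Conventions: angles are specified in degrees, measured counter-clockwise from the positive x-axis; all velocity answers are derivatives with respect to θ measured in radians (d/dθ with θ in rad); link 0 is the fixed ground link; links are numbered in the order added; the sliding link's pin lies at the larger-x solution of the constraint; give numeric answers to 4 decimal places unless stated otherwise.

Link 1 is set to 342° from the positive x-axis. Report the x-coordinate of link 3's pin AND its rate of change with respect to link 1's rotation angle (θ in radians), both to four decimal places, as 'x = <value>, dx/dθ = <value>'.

geometry: r = 59 mm, L = 207 mm, e = 8 mm
crank pin P = (r cos θ, r sin θ) = (56.112334, -18.232003)
h = r sin θ − e = -18.232003 − 8 = -26.232003
x = r cos θ + √(L² − h²) = 56.112334 + 205.331152 = 261.443487
dx/dθ = −r sin θ − h·r cos θ/√(L² − h²) (θ in radians; h = -26.232003) = 25.400612

x = 261.4435, dx/dθ = 25.4006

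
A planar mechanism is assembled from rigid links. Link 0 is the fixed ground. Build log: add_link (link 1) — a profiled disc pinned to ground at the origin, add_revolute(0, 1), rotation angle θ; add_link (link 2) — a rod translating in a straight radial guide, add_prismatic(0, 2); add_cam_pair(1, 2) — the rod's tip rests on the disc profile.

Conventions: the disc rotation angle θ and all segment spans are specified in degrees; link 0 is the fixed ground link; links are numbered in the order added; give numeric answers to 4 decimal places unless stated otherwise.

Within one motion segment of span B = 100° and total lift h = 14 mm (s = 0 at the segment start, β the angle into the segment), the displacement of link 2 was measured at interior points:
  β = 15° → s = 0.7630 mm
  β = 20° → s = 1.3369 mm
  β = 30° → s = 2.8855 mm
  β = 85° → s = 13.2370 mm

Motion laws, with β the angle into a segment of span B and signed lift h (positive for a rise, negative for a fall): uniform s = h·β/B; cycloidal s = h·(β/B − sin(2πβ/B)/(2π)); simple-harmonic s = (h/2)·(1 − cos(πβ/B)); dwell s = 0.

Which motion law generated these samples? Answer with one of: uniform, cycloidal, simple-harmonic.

candidates at β/B = r: uniform s = h·r (linear in β); cycloidal s = h·(r − sin(2πr)/(2π)); simple-harmonic s = (h/2)(1 − cos(πr))
β=15°: printed 0.7630 | uniform 2.1000, cycloidal 0.2974, simple-harmonic 0.7630
β=20°: printed 1.3369 | uniform 2.8000, cycloidal 0.6809, simple-harmonic 1.3369
β=30°: printed 2.8855 | uniform 4.2000, cycloidal 2.0809, simple-harmonic 2.8855
β=85°: printed 13.2370 | uniform 11.9000, cycloidal 13.7026, simple-harmonic 13.2370
only one law matches every sample → simple-harmonic

simple-harmonic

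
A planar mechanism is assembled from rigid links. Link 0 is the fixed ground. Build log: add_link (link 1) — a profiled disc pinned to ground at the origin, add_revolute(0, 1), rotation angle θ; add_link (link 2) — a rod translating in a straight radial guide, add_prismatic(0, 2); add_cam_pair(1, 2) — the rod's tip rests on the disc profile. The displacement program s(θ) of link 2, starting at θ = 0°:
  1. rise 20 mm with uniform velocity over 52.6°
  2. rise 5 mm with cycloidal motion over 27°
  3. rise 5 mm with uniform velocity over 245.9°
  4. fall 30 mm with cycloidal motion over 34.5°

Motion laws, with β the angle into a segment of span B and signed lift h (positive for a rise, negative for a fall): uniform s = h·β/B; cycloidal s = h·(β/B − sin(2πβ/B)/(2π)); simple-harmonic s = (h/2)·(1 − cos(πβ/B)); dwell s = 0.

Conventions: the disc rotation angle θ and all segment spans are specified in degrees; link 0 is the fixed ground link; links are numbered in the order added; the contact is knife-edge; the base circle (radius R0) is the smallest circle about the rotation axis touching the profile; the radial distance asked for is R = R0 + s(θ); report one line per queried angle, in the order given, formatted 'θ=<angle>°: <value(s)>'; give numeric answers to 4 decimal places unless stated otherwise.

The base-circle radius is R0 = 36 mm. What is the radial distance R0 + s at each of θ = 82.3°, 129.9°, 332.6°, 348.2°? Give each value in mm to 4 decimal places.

seg 1 [0°–52.6°] uniform, h=20: full span → s += 20 → s = 20.0000
seg 2 [52.6°–79.6°] cycloidal, h=5: full span → s += 5 → s = 25.0000
seg 3 [79.6°–325.5°] uniform, h=5: θ=82.3° here. β=2.7, B=245.9. 5·2.7/245.9 = 0.0549 → s = 25.0549
seg 3 [79.6°–325.5°] uniform, h=5: θ=129.9° here. β=50.3, B=245.9. 5·50.3/245.9 = 1.0228 → s = 26.0228
seg 3 [79.6°–325.5°] uniform, h=5: full span → s += 5 → s = 30.0000
seg 4 [325.5°–360°] cycloidal, h=-30: θ=332.6° here. β=7.1, B=34.5. -30·(0.2058 − sin(2π·0.2058)/(2π)) = -1.5822 → s = 28.4178
seg 4 [325.5°–360°] cycloidal, h=-30: θ=348.2° here. β=22.7, B=34.5. -30·(0.6580 − sin(2π·0.6580)/(2π)) = -23.7376 → s = 6.2624
θ=82.3°: R = R0 + s = 36 + 25.0549 = 61.0549
θ=129.9°: R = R0 + s = 36 + 26.0228 = 62.0228
θ=332.6°: R = R0 + s = 36 + 28.4178 = 64.4178
θ=348.2°: R = R0 + s = 36 + 6.2624 = 42.2624

θ=82.3°: 61.0549
θ=129.9°: 62.0228
θ=332.6°: 64.4178
θ=348.2°: 42.2624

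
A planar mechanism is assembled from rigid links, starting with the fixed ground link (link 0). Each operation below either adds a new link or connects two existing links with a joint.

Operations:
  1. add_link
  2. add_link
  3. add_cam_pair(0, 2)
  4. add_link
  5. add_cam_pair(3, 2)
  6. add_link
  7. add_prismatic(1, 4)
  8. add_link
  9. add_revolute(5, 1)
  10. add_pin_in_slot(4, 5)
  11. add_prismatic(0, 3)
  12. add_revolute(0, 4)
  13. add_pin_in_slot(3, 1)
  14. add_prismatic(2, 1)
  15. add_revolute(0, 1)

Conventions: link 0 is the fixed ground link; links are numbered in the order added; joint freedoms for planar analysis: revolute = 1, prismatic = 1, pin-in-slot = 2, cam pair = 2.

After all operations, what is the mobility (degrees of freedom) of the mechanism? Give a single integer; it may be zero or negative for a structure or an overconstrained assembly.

L=1 J1=0 J2=0
add link → L=2 J1=0 J2=0
add link → L=3 J1=0 J2=0
C@0,2 dof=2 J2 → L=3 J1=0 J2=1
add link → L=4 J1=0 J2=1
C@3,2 dof=2 J2 → L=4 J1=0 J2=2
add link → L=5 J1=0 J2=2
P@1,4 dof=1 J1 → L=5 J1=1 J2=2
add link → L=6 J1=1 J2=2
R@5,1 dof=1 J1 → L=6 J1=2 J2=2
PS@4,5 dof=2 J2 → L=6 J1=2 J2=3
P@0,3 dof=1 J1 → L=6 J1=3 J2=3
R@0,4 dof=1 J1 → L=6 J1=4 J2=3
PS@3,1 dof=2 J2 → L=6 J1=4 J2=4
P@2,1 dof=1 J1 → L=6 J1=5 J2=4
R@0,1 dof=1 J1 → L=6 J1=6 J2=4
M=3(L−1)−2J1−J2=3·5−2·6−4=-1

M = -1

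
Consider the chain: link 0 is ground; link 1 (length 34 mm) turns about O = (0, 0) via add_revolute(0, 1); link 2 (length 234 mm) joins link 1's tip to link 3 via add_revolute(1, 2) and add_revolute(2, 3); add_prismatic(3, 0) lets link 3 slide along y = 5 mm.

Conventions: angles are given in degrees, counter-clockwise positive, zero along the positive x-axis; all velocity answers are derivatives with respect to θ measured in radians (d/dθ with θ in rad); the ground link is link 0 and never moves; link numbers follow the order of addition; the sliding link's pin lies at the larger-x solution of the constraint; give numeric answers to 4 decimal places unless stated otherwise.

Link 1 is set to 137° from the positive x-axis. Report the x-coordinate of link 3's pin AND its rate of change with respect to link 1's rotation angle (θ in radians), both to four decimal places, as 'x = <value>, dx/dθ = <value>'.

geometry: r = 34 mm, L = 234 mm, e = 5 mm
crank pin P = (r cos θ, r sin θ) = (-24.866026, 23.187944)
h = r sin θ − e = 23.187944 − 5 = 18.187944
x = r cos θ + √(L² − h²) = -24.866026 + 233.292089 = 208.426063
dx/dθ = −r sin θ − h·r cos θ/√(L² − h²) (θ in radians; h = 18.187944) = -21.249336

x = 208.4261, dx/dθ = -21.2493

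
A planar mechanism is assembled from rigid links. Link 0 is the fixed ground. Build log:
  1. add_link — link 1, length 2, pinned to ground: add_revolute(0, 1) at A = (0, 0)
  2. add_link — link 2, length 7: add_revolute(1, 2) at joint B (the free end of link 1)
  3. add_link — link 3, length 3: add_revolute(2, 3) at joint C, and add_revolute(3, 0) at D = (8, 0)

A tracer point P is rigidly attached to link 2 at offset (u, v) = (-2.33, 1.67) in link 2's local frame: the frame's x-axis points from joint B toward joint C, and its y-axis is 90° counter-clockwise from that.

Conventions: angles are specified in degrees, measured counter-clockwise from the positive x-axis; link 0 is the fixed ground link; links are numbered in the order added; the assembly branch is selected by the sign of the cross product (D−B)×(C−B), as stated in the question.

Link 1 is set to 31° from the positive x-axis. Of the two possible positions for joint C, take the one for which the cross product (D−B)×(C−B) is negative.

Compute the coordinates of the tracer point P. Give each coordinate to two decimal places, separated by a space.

A=(0,0), D=(8.00,0)
B = A + 2.00·(cos31°, sin31°) = (1.7143, 1.0301)
|BD| = 6.3695
circle(B,7.00) ∩ circle(D,3.00): a=6.3247, h=2.9997
  candidates: C₊=(8.4409,2.9674) cross=19.106; C₋=(7.4707,-2.9529) cross=-19.106
  branch - wants cross < 0 → take C=(7.4707,-2.9529) (cross=-19.106)
ex = (C−B)/|BC| = (0.8223,-0.5690); ey = (0.5690,0.8223)
P = B + -2.33·ex + 1.67·ey = (0.7485,3.7292)

0.75 3.73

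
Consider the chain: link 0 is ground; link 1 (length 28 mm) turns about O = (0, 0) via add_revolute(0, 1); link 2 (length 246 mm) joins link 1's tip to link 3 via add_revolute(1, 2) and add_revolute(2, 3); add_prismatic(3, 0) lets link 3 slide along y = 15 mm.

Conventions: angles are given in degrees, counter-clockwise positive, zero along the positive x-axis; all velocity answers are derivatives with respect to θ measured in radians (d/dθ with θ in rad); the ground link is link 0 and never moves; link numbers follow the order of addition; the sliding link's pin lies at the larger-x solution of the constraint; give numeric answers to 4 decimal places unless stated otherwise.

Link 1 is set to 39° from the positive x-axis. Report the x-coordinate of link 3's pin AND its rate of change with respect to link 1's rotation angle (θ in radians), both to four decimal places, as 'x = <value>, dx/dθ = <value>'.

geometry: r = 28 mm, L = 246 mm, e = 15 mm
crank pin P = (r cos θ, r sin θ) = (21.760087, 17.620971)
h = r sin θ − e = 17.620971 − 15 = 2.620971
x = r cos θ + √(L² − h²) = 21.760087 + 245.986037 = 267.746124
dx/dθ = −r sin θ − h·r cos θ/√(L² − h²) (θ in radians; h = 2.620971) = -17.852824

x = 267.7461, dx/dθ = -17.8528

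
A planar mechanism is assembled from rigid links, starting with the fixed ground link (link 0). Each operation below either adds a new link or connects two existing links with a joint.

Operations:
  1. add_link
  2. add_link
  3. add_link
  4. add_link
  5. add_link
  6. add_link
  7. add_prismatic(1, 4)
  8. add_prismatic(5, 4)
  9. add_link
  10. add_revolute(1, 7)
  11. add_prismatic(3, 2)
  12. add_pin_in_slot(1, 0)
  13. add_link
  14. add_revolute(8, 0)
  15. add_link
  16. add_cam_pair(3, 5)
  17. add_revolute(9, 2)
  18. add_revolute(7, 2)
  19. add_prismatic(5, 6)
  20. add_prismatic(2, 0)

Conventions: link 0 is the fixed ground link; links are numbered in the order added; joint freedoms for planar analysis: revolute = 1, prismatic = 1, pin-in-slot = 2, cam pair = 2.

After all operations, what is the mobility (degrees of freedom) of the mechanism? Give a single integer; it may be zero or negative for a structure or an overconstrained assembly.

(L,J1,J2)=(1,0,0); link0 fixed
link1: (2,0,0)
link2: (3,0,0)
link3: (4,0,0)
link4: (5,0,0)
link5: (6,0,0)
link6: (7,0,0)
P 1-4 [J1]: (7,1,0)
P 5-4 [J1]: (7,2,0)
link7: (8,2,0)
R 1-7 [J1]: (8,3,0)
P 3-2 [J1]: (8,4,0)
PS 1-0 [J2]: (8,4,1)
link8: (9,4,1)
R 8-0 [J1]: (9,5,1)
link9: (10,5,1)
C 3-5 [J2]: (10,5,2)
R 9-2 [J1]: (10,6,2)
R 7-2 [J1]: (10,7,2)
P 5-6 [J1]: (10,8,2)
P 2-0 [J1]: (10,9,2)
Grübler: 3·9 − 2·9 − 2 = 7

M = 7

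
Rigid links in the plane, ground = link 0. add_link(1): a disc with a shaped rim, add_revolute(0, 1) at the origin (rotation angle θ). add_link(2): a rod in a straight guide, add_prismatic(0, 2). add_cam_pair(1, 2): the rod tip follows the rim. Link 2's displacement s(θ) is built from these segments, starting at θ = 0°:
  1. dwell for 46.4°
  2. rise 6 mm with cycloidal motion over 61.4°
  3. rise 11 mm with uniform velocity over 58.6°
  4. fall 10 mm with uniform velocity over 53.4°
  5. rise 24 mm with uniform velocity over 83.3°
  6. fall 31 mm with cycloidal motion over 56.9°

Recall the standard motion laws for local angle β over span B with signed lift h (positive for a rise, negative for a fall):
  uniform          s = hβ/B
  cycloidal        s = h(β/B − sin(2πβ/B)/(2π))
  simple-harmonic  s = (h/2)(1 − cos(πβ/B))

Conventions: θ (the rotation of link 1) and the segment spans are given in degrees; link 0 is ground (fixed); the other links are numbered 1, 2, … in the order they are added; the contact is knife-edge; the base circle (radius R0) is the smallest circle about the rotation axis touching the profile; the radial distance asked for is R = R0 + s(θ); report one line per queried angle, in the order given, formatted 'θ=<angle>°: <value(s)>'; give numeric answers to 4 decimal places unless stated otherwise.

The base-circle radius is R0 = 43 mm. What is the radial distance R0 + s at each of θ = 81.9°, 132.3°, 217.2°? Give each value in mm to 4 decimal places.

segment 1 (0° to 46.4°, dwell): s unchanged at 0.0000
θ = 81.9° falls in segment 2 (46.4° to 107.8°, cycloidal, h = 6): β = 81.9 − 46.4 = 35.5°, B = 61.4°; Δs = 6·(0.5782 − sin(2π·0.5782)/(2π)) = 3.9195; s = 0.0000 + 3.9195 = 3.9195
segment 2 (46.4° to 107.8°, cycloidal, h = 6) is passed completely: s = 0.0000 + (6) = 6.0000
θ = 132.3° falls in segment 3 (107.8° to 166.4°, uniform, h = 11): β = 132.3 − 107.8 = 24.5°, B = 58.6°; Δs = 11·24.5/58.6 = 4.5990; s = 6.0000 + 4.5990 = 10.5990
segment 3 (107.8° to 166.4°, uniform, h = 11) is passed completely: s = 6.0000 + (11) = 17.0000
θ = 217.2° falls in segment 4 (166.4° to 219.8°, uniform, h = -10): β = 217.2 − 166.4 = 50.8°, B = 53.4°; Δs = -10·50.8/53.4 = -9.5131; s = 17.0000 − 9.5131 = 7.4869
θ=81.9°: R = R0 + s = 43 + 3.9195 = 46.9195
θ=132.3°: R = R0 + s = 43 + 10.5990 = 53.5990
θ=217.2°: R = R0 + s = 43 + 7.4869 = 50.4869

θ=81.9°: 46.9195
θ=132.3°: 53.5990
θ=217.2°: 50.4869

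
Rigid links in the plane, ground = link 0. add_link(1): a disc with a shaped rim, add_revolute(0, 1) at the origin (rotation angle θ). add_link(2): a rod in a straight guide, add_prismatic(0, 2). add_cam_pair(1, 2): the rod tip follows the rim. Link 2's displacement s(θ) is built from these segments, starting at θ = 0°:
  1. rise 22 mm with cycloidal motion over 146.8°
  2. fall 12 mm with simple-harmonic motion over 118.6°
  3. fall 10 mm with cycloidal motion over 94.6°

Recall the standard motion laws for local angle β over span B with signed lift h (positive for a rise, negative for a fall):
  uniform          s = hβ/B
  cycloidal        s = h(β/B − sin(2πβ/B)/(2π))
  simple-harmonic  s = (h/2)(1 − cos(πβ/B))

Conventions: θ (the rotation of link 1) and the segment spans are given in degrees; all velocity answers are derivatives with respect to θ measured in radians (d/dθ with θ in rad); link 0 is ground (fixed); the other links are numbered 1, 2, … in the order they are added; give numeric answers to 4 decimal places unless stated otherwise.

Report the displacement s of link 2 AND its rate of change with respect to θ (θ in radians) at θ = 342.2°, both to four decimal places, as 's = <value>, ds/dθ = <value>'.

segment 1 (0° to 146.8°, cycloidal, h = 22) is passed completely: s = 0.0000 + (22) = 22.0000
segment 2 (146.8° to 265.4°, simple-harmonic, h = -12) is passed completely: s = 22.0000 + (-12) = 10.0000
θ = 342.2° falls in segment 3 (265.4° to 360°, cycloidal, h = -10): β = 342.2 − 265.4 = 76.8°, B = 94.6°; Δs = -10·(0.8118 − sin(2π·0.8118)/(2π)) = -9.5913; s = 10.0000 − 9.5913 = 0.4087
velocity in seg [265.4°–360°] (cycloidal), θ in radians: β = 76.8° = 1.3404 rad, B = 94.6° = 1.6511 rad; ds/dθ = (h/B)(1 − cos(2πβ/B)) = ((-10)/1.6511)(1 − cos(2π·0.8118)) = -3.762110 mm/rad

s = 0.4087, ds/dθ = -3.7621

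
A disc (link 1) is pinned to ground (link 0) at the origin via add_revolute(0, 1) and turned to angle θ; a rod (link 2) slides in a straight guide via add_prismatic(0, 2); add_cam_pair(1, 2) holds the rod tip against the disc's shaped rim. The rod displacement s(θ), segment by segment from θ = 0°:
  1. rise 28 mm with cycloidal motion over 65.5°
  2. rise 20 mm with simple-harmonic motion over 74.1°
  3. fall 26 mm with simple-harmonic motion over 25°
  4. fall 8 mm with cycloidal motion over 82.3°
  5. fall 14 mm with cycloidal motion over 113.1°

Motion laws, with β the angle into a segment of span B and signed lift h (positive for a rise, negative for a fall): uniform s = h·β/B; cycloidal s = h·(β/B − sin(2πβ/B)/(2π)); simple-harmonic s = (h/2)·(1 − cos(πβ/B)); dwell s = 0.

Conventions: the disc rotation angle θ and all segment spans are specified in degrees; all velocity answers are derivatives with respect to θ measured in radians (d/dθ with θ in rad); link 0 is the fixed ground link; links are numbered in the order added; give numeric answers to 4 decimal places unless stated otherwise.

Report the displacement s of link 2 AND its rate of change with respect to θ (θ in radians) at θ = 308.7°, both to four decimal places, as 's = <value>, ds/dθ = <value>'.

segment 1 (0° to 65.5°, cycloidal, h = 28) is passed completely: s = 0.0000 + (28) = 28.0000
segment 2 (65.5° to 139.6°, simple-harmonic, h = 20) is passed completely: s = 28.0000 + (20) = 48.0000
segment 3 (139.6° to 164.6°, simple-harmonic, h = -26) is passed completely: s = 48.0000 + (-26) = 22.0000
segment 4 (164.6° to 246.9°, cycloidal, h = -8) is passed completely: s = 22.0000 + (-8) = 14.0000
θ = 308.7° falls in segment 5 (246.9° to 360°, cycloidal, h = -14): β = 308.7 − 246.9 = 61.8°, B = 113.1°; Δs = -14·(0.5464 − sin(2π·0.5464)/(2π)) = -8.2906; s = 14.0000 − 8.2906 = 5.7094
velocity in seg [246.9°–360°] (cycloidal), θ in radians: β = 61.8° = 1.0786 rad, B = 113.1° = 1.9740 rad; ds/dθ = (h/B)(1 − cos(2πβ/B)) = ((-14)/1.9740)(1 − cos(2π·0.5464)) = -13.885108 mm/rad

s = 5.7094, ds/dθ = -13.8851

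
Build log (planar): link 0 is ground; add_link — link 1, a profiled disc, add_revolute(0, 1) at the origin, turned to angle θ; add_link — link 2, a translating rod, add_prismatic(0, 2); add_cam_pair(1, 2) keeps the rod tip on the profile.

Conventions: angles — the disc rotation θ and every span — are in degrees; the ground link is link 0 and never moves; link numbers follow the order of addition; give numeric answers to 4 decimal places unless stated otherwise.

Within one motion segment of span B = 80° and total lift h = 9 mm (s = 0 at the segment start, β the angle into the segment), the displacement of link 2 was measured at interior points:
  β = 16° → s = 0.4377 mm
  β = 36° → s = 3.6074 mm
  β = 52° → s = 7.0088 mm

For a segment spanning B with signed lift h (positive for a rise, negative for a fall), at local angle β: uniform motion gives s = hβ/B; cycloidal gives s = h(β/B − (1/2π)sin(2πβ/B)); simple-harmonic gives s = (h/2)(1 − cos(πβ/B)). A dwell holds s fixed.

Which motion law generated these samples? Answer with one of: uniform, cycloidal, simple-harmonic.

candidates at β/B = r: uniform s = h·r (linear in β); cycloidal s = h·(r − sin(2πr)/(2π)); simple-harmonic s = (h/2)(1 − cos(πr))
β=16°: printed 0.4377 | uniform 1.8000, cycloidal 0.4377, simple-harmonic 0.8594
β=36°: printed 3.6074 | uniform 4.0500, cycloidal 3.6074, simple-harmonic 3.7960
β=52°: printed 7.0088 | uniform 5.8500, cycloidal 7.0088, simple-harmonic 6.5430
only one law matches every sample → cycloidal

cycloidal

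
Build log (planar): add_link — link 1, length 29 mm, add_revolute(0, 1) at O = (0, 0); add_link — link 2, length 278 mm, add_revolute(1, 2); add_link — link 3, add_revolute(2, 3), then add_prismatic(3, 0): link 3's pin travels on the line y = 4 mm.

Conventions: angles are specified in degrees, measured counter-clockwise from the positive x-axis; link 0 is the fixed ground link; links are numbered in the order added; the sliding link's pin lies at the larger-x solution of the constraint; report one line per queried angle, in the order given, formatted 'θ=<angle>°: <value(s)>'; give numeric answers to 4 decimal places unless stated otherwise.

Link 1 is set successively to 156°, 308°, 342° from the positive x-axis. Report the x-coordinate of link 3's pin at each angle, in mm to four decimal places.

geometry: r = 29 mm, L = 278 mm, e = 4 mm
θ=156°: crank pin P = (r cos θ, r sin θ) = (-26.492818, 11.795363)
θ=156°: h = r sin θ − e = 11.795363 − 4 = 7.795363
θ=156°: x = r cos θ + √(L² − h²) = -26.492818 + 277.890684 = 251.397866
θ=308°: crank pin P = (r cos θ, r sin θ) = (17.854183, -22.852312)
θ=308°: h = r sin θ − e = -22.852312 − 4 = -26.852312
θ=308°: x = r cos θ + √(L² − h²) = 17.854183 + 276.700114 = 294.554297
θ=342°: crank pin P = (r cos θ, r sin θ) = (27.580639, -8.961493)
θ=342°: h = r sin θ − e = -8.961493 − 4 = -12.961493
θ=342°: x = r cos θ + √(L² − h²) = 27.580639 + 277.697677 = 305.278316

θ=156°: 251.3979
θ=308°: 294.5543
θ=342°: 305.2783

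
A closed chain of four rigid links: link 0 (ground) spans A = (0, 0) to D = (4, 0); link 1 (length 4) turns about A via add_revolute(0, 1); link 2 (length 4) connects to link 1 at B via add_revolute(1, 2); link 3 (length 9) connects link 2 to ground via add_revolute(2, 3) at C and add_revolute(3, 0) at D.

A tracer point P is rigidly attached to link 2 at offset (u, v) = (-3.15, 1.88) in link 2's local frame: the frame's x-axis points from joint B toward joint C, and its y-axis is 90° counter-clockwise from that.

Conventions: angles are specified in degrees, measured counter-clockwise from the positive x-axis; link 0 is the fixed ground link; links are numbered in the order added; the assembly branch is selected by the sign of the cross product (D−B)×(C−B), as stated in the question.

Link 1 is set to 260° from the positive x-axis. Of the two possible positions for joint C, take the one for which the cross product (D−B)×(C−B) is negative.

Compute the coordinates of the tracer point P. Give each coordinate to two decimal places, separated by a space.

A=(0,0), D=(4.00,0)
B = A + 4.00·(cos260°, sin260°) = (-0.6946, -3.9392)
|BD| = 6.1284
circle(B,4.00) ∩ circle(D,9.00): a=-2.2390, h=3.3146
  candidates: C₊=(-4.5404,-2.8393) cross=20.313; C₋=(-0.2792,-7.9176) cross=-20.313
  branch - wants cross < 0 → take C=(-0.2792,-7.9176) (cross=-20.313)
ex = (C−B)/|BC| = (0.1038,-0.9946); ey = (0.9946,0.1038)
P = B + -3.15·ex + 1.88·ey = (0.8481,-0.6110)

0.85 -0.61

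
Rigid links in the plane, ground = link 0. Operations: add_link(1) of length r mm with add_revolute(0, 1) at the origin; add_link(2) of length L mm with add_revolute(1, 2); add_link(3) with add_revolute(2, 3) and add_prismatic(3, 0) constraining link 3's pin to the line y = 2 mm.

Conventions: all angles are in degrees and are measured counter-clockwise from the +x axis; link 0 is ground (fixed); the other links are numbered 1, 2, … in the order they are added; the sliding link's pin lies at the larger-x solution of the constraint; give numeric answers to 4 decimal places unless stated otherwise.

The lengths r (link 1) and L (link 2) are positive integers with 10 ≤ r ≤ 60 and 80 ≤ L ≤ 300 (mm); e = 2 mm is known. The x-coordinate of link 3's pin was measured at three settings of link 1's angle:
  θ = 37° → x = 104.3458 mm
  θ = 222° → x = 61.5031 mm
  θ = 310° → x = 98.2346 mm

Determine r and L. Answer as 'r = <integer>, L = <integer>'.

constraint per measurement: (x − r cos θ)² + (r sin θ − e)² = L²
subtracting the θ₁ and θ₂ equations cancels the r² and L² terms:
r = (x₁² − x₂²) / (2[(x₁cos θ₁ + e sin θ₁) − (x₂cos θ₂ + e sin θ₂)]) = 27.0000 → r = 27
L² = (x₁ − r cos θ₁)² + (r sin θ₁ − e)² = 7055.9999 → L = 84.0000 → L = 84
check at θ₃=310°: x = 98.2346 (printed 98.2346) ✓

r = 27, L = 84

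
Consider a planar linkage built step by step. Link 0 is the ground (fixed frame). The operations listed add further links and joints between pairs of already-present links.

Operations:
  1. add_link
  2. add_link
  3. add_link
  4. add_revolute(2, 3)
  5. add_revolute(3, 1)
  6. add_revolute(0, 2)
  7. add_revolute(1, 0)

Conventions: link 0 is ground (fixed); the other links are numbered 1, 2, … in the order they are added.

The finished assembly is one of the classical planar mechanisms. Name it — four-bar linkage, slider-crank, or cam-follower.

links: 4 (incl. ground); joints: 4 revolute, 0 prismatic, 0 higher (cam) pair, forming one closed loop
4 links in a single 4R loop → four-bar linkage

four-bar linkage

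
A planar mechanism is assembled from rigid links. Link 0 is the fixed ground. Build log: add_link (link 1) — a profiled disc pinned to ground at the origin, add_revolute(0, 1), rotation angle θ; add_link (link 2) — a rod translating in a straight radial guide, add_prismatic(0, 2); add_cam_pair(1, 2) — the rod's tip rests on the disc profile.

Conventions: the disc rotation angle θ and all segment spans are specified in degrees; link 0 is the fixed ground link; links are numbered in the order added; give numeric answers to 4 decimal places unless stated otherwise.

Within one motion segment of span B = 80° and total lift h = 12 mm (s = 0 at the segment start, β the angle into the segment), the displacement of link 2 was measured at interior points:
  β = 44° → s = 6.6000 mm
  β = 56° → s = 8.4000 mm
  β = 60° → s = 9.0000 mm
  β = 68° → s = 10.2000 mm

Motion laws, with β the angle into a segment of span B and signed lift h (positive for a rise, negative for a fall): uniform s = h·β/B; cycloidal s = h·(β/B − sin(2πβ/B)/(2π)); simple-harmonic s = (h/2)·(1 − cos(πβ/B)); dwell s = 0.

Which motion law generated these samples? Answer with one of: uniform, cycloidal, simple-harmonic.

candidates at β/B = r: uniform s = h·r (linear in β); cycloidal s = h·(r − sin(2πr)/(2π)); simple-harmonic s = (h/2)(1 − cos(πr))
β=44°: printed 6.6000 | uniform 6.6000, cycloidal 7.1902, simple-harmonic 6.9386
β=56°: printed 8.4000 | uniform 8.4000, cycloidal 10.2164, simple-harmonic 9.5267
β=60°: printed 9.0000 | uniform 9.0000, cycloidal 10.9099, simple-harmonic 10.2426
β=68°: printed 10.2000 | uniform 10.2000, cycloidal 11.7451, simple-harmonic 11.3460
only one law matches every sample → uniform

uniform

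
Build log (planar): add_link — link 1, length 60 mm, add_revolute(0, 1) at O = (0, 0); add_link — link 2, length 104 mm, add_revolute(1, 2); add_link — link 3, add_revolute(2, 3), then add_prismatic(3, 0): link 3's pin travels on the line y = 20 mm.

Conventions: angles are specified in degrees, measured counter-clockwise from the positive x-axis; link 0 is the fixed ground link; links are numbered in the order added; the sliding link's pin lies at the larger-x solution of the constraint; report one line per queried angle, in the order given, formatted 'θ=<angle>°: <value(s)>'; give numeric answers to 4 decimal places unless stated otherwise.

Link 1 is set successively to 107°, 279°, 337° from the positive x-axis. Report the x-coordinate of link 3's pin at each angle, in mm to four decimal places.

geometry: r = 60 mm, L = 104 mm, e = 20 mm
θ=107°: crank pin P = (r cos θ, r sin θ) = (-17.542302, 57.378285)
θ=107°: h = r sin θ − e = 57.378285 − 20 = 37.378285
θ=107°: x = r cos θ + √(L² − h²) = -17.542302 + 97.050831 = 79.508529
θ=279°: crank pin P = (r cos θ, r sin θ) = (9.386068, -59.261300)
θ=279°: h = r sin θ − e = -59.261300 − 20 = -79.261300
θ=279°: x = r cos θ + √(L² − h²) = 9.386068 + 67.332357 = 76.718425
θ=337°: crank pin P = (r cos θ, r sin θ) = (55.230291, -23.443868)
θ=337°: h = r sin θ − e = -23.443868 − 20 = -43.443868
θ=337°: x = r cos θ + √(L² − h²) = 55.230291 + 94.491430 = 149.721721

θ=107°: 79.5085
θ=279°: 76.7184
θ=337°: 149.7217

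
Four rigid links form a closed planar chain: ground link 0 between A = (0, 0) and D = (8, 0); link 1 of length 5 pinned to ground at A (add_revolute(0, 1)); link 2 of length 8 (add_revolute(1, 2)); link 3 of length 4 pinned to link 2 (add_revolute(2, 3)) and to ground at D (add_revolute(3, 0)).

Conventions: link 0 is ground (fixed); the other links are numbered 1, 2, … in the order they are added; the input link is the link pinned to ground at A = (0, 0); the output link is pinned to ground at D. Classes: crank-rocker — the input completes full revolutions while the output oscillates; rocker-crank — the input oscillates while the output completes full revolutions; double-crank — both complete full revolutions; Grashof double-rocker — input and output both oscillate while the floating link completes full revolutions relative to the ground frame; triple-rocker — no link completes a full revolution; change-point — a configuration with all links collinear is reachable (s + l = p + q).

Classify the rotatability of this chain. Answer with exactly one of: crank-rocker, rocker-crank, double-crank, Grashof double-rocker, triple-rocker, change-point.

lengths: ground=8, input=5, coupler=8, output=4
sorted: s=4 (shortest), l=8 (longest), p+q=13
s + l = 12 vs p + q = 13
s + l < p + q (Grashof) with shortest = output link → rocker-crank

rocker-crank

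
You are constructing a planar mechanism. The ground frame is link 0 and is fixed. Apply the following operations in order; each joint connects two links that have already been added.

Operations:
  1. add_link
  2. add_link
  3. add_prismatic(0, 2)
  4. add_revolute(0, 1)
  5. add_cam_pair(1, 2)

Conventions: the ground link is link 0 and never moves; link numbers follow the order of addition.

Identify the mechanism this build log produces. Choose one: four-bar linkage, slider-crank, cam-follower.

links: 3 (incl. ground); joints: 1 revolute, 1 prismatic, 1 higher (cam) pair, forming one closed loop
3 links, revolute + prismatic + higher pair in one loop → cam-follower

cam-follower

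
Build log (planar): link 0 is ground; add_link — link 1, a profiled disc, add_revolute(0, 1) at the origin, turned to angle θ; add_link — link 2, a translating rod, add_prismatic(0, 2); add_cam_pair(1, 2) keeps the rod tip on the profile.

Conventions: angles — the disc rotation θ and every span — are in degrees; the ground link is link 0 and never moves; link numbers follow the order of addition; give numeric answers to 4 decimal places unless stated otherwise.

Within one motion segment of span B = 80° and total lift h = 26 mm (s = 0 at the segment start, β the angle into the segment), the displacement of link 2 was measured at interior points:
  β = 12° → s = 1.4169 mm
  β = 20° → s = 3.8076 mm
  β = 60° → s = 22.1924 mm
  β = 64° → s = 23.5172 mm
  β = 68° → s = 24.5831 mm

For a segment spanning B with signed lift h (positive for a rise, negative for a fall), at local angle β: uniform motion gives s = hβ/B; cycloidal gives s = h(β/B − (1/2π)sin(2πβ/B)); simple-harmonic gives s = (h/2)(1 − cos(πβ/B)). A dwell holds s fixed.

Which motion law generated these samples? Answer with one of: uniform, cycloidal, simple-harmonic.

candidates at β/B = r: uniform s = h·r (linear in β); cycloidal s = h·(r − sin(2πr)/(2π)); simple-harmonic s = (h/2)(1 − cos(πr))
β=12°: printed 1.4169 | uniform 3.9000, cycloidal 0.5523, simple-harmonic 1.4169
β=20°: printed 3.8076 | uniform 6.5000, cycloidal 2.3620, simple-harmonic 3.8076
β=60°: printed 22.1924 | uniform 19.5000, cycloidal 23.6380, simple-harmonic 22.1924
β=64°: printed 23.5172 | uniform 20.8000, cycloidal 24.7355, simple-harmonic 23.5172
β=68°: printed 24.5831 | uniform 22.1000, cycloidal 25.4477, simple-harmonic 24.5831
only one law matches every sample → simple-harmonic

simple-harmonic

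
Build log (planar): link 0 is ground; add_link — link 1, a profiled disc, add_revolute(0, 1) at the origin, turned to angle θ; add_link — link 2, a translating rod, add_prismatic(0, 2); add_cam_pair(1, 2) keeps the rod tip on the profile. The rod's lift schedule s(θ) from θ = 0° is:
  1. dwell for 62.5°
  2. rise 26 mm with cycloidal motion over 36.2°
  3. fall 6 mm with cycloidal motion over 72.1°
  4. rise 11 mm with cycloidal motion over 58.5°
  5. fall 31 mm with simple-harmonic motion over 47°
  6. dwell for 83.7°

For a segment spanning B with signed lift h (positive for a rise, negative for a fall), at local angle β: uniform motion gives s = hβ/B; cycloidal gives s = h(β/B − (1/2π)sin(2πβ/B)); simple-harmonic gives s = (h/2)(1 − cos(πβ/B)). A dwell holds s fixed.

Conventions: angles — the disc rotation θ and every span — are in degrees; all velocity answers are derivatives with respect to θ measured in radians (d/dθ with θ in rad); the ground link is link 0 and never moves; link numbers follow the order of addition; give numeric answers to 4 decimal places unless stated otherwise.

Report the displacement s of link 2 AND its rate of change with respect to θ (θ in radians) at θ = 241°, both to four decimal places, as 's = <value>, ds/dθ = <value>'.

seg 1 [0°–62.5°] dwell: s stays 0.0000
seg 2 [62.5°–98.7°] cycloidal, h=26: full span → s += 26 → s = 26.0000
seg 3 [98.7°–170.8°] cycloidal, h=-6: full span → s += -6 → s = 20.0000
seg 4 [170.8°–229.3°] cycloidal, h=11: full span → s += 11 → s = 31.0000
seg 5 [229.3°–276.3°] simple-harmonic, h=-31: θ=241° here. β=11.7, B=47. -31/2·(1 − cos(π·0.2489)) = -4.5033 → s = 26.4967
velocity in seg [229.3°–276.3°] (simple-harmonic), θ in radians: β = 11.7° = 0.2042 rad, B = 47° = 0.8203 rad; ds/dθ = (πh/(2B)) sin(πβ/B) = (π·(-31)/(2·0.8203)) sin(π·0.2489) = -41.834542 mm/rad

s = 26.4967, ds/dθ = -41.8345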